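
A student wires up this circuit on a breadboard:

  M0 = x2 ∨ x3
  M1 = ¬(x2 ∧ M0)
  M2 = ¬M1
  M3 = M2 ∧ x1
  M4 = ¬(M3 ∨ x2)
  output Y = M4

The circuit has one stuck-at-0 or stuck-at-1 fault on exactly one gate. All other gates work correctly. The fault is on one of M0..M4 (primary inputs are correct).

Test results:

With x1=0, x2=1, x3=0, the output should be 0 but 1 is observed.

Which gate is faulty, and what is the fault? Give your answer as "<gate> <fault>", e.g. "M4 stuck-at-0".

Fault-free values for test 1 (x1=0, x2=1, x3=0): M0=1, M1=0, M2=1, M3=0, M4=0, giving Y=0. Observed 1.
Test 1: faults giving observed 1 are {M4 stuck-at-1}.
Only M4 stuck-at-1 is consistent with every test.

M4 stuck-at-1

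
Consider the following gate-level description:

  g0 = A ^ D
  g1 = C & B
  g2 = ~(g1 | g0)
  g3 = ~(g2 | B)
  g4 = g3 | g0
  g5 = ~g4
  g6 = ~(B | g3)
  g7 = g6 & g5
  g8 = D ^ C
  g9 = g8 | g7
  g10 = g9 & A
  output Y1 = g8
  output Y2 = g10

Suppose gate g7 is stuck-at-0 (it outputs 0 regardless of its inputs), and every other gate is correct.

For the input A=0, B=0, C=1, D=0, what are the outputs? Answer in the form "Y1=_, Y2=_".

Propagate with g7 forced: g0=0, g1=0, g2=1, g3=0, g4=0, g5=1, g6=1, g7=0 [stuck-at-0], g8=1, g9=1, g10=0.
So the outputs are Y1=1, Y2=0. (Same as the fault-free value — the fault is masked on this input.)

Y1=1, Y2=0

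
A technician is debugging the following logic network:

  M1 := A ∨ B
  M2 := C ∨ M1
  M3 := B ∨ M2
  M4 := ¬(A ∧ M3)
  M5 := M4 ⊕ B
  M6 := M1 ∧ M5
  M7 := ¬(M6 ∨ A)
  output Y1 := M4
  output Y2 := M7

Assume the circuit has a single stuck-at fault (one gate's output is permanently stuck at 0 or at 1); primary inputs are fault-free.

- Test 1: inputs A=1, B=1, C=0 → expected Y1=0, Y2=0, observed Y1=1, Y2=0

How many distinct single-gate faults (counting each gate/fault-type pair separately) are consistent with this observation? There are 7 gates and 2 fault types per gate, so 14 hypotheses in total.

2

Fault-free: M1=1, M2=1, M3=1, M4=0, M5=1, M6=1, M7=0 → Y1=0, Y2=0. Observed Y1=1, Y2=0.
  M1 stuck-at-0: output Y1=0, Y2=0 ✗
  M1 stuck-at-1: output Y1=0, Y2=0 ✗
  M2 stuck-at-0: output Y1=0, Y2=0 ✗
  M2 stuck-at-1: output Y1=0, Y2=0 ✗
  M3 stuck-at-0: output Y1=1, Y2=0 ✓
  M3 stuck-at-1: output Y1=0, Y2=0 ✗
  M4 stuck-at-0: output Y1=0, Y2=0 ✗
  M4 stuck-at-1: output Y1=1, Y2=0 ✓
  M5 stuck-at-0: output Y1=0, Y2=0 ✗
  M5 stuck-at-1: output Y1=0, Y2=0 ✗
  M6 stuck-at-0: output Y1=0, Y2=0 ✗
  M6 stuck-at-1: output Y1=0, Y2=0 ✗
  M7 stuck-at-0: output Y1=0, Y2=0 ✗
  M7 stuck-at-1: output Y1=0, Y2=1 ✗
Consistent faults: {M3 stuck-at-0, M4 stuck-at-1} — 2 in all.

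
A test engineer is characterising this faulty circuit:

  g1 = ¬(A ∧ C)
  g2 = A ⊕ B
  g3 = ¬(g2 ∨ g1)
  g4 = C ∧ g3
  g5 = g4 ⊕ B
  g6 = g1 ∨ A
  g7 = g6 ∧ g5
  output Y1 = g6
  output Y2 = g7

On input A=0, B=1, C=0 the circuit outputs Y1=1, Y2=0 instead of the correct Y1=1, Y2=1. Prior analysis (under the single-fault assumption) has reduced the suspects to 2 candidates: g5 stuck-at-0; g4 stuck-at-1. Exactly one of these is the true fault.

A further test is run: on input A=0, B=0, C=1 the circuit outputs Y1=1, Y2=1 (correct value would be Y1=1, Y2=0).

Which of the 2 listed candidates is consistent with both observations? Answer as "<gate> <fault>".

g4 stuck-at-1

Evaluate each candidate on input A=0, B=0, C=1:
  g5 stuck-at-0: g1=1, g2=0, g3=0, g4=0, g5=0 [stuck-at-0], g6=1, g7=0 → Y1=1, Y2=0 — eliminated
  g4 stuck-at-1: g1=1, g2=0, g3=0, g4=1 [stuck-at-1], g5=1, g6=1, g7=1 → Y1=1, Y2=1 — matches
Only g4 stuck-at-1 reproduces the observed Y1=1, Y2=1.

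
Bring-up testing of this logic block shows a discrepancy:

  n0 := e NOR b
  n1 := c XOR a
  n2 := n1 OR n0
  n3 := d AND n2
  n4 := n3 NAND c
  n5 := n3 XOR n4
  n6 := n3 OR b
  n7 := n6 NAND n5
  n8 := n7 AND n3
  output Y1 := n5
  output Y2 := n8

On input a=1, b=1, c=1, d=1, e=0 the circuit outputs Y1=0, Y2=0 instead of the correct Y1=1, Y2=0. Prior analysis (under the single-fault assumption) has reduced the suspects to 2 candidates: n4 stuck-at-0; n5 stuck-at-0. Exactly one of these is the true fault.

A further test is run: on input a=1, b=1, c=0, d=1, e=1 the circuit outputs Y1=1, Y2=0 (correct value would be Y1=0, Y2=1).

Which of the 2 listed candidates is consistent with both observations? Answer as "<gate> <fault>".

n4 stuck-at-0

Evaluate each candidate on input a=1, b=1, c=0, d=1, e=1:
  n4 stuck-at-0: n0=0, n1=1, n2=1, n3=1, n4=0 [stuck-at-0], n5=1, n6=1, n7=0, n8=0 → Y1=1, Y2=0 — matches
  n5 stuck-at-0: n0=0, n1=1, n2=1, n3=1, n4=1, n5=0 [stuck-at-0], n6=1, n7=1, n8=1 → Y1=0, Y2=1 — eliminated
Only n4 stuck-at-0 reproduces the observed Y1=1, Y2=0.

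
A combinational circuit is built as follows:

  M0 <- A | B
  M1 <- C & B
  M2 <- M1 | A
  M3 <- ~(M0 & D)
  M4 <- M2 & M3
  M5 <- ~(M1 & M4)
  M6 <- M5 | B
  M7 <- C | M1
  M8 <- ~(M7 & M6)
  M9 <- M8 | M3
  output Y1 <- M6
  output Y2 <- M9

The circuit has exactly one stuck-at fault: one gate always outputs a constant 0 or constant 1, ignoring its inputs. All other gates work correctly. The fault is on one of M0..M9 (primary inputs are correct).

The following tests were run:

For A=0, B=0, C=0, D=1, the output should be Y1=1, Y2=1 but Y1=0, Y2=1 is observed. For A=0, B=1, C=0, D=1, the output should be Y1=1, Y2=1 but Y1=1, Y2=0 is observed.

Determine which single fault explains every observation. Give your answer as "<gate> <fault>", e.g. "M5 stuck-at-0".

M1 stuck-at-1

Fault-free values for test 1 (A=0, B=0, C=0, D=1): M0=0, M1=0, M2=0, M3=1, M4=0, M5=1, M6=1, M7=0, M8=1, M9=1, giving Y1=1, Y2=1. Observed Y1=0, Y2=1.
Test 1: faults giving observed Y1=0, Y2=1 are {M1 stuck-at-1, M5 stuck-at-0, M6 stuck-at-0}.
Test 2 (A=0, B=1, C=0, D=1): fault-free M0=1, M1=0, M2=0, M3=0, M4=0, M5=1, M6=1, M7=0, M8=1, M9=1 → Y1=1, Y2=1; observed Y1=1, Y2=0. Eliminates M5 stuck-at-0, M6 stuck-at-0.
Only M1 stuck-at-1 is consistent with every test.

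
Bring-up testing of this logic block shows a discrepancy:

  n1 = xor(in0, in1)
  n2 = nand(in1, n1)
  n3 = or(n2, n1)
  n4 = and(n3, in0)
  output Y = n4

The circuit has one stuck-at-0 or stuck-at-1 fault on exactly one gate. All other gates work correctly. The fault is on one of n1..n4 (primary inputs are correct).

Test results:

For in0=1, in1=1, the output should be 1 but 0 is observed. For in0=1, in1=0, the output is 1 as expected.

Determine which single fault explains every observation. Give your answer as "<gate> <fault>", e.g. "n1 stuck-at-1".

Fault-free values for test 1 (in0=1, in1=1): n1=0, n2=1, n3=1, n4=1, giving Y=1. Observed 0.
Test 1: faults giving observed 0 are {n2 stuck-at-0, n3 stuck-at-0, n4 stuck-at-0}.
Test 2 (in0=1, in1=0): fault-free n1=1, n2=1, n3=1, n4=1 → 1; observed 1. Eliminates n3 stuck-at-0, n4 stuck-at-0.
Only n2 stuck-at-0 is consistent with every test.

n2 stuck-at-0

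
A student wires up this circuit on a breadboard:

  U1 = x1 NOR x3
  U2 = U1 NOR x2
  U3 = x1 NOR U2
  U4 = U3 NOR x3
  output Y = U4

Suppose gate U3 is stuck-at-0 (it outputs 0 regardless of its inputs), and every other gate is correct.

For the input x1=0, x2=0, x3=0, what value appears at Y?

Propagate with U3 forced: U1=1, U2=0, U3=0 [stuck-at-0], U4=1.
So Y = 1. (Without the fault it would be 0.)

1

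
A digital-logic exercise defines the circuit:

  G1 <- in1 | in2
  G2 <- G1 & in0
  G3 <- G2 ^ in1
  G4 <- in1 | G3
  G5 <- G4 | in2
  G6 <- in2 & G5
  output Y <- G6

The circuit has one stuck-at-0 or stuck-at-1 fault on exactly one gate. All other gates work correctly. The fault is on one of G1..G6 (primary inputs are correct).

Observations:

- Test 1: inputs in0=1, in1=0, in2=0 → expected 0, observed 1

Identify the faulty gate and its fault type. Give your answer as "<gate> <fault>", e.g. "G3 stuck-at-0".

Fault-free values for test 1 (in0=1, in1=0, in2=0): G1=0, G2=0, G3=0, G4=0, G5=0, G6=0, giving Y=0. Observed 1.
Test 1: faults giving observed 1 are {G6 stuck-at-1}.
Only G6 stuck-at-1 is consistent with every test.

G6 stuck-at-1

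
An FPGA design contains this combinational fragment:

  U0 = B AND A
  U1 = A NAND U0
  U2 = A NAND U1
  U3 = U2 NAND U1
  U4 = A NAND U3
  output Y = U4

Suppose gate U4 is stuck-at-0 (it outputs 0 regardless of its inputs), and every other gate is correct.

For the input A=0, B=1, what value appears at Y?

Propagate with U4 forced: U0=0, U1=1, U2=1, U3=0, U4=0 [stuck-at-0].
So Y = 0. (Without the fault it would be 1.)

0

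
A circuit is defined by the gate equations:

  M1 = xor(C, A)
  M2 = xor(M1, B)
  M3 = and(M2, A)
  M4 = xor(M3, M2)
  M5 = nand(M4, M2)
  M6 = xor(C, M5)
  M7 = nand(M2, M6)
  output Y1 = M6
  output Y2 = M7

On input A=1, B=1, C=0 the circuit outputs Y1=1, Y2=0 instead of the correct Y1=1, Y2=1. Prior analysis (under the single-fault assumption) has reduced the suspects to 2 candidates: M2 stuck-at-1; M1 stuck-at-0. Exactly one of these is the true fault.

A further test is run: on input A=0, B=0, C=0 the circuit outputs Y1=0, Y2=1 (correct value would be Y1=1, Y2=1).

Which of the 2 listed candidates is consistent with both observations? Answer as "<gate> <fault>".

Evaluate each candidate on input A=0, B=0, C=0:
  M2 stuck-at-1: M1=0, M2=1 [stuck-at-1], M3=0, M4=1, M5=0, M6=0, M7=1 → Y1=0, Y2=1 — matches
  M1 stuck-at-0: M1=0 [stuck-at-0], M2=0, M3=0, M4=0, M5=1, M6=1, M7=1 → Y1=1, Y2=1 — eliminated
Only M2 stuck-at-1 reproduces the observed Y1=0, Y2=1.

M2 stuck-at-1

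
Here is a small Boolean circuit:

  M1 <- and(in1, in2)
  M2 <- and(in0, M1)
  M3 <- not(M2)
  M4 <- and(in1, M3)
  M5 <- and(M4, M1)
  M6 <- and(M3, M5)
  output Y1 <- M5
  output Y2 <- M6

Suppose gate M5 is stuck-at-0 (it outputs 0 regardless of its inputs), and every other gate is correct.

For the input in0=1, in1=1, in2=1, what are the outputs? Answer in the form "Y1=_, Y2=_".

Propagate with M5 forced: M1=1, M2=1, M3=0, M4=0, M5=0 [stuck-at-0], M6=0.
So the outputs are Y1=0, Y2=0. (Same as the fault-free value — the fault is masked on this input.)

Y1=0, Y2=0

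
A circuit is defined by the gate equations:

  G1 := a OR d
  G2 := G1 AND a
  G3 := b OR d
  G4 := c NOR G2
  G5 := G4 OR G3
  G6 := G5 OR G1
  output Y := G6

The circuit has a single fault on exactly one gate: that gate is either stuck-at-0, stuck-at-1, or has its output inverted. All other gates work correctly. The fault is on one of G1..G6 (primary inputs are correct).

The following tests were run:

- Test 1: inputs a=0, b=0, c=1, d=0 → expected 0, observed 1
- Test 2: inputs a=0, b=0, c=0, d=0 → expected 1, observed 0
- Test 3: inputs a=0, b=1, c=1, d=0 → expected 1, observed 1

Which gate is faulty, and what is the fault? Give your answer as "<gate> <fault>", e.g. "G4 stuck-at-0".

Fault-free values for test 1 (a=0, b=0, c=1, d=0): G1=0, G2=0, G3=0, G4=0, G5=0, G6=0, giving Y=0. Observed 1.
Test 1: faults giving observed 1 are {G1 stuck-at-1, G1 inverted output, G3 stuck-at-1, G3 inverted output, G4 stuck-at-1, G4 inverted output, G5 stuck-at-1, G5 inverted output, G6 stuck-at-1, G6 inverted output}.
Test 2 (a=0, b=0, c=0, d=0): fault-free G1=0, G2=0, G3=0, G4=1, G5=1, G6=1 → 1; observed 0. Eliminates G1 stuck-at-1, G1 inverted output, G3 stuck-at-1, G3 inverted output, G4 stuck-at-1, G5 stuck-at-1, G6 stuck-at-1.
Test 3 (a=0, b=1, c=1, d=0): fault-free G1=0, G2=0, G3=1, G4=0, G5=1, G6=1 → 1; observed 1. Eliminates G5 inverted output, G6 inverted output.
Only G4 inverted output is consistent with every test.

G4 inverted output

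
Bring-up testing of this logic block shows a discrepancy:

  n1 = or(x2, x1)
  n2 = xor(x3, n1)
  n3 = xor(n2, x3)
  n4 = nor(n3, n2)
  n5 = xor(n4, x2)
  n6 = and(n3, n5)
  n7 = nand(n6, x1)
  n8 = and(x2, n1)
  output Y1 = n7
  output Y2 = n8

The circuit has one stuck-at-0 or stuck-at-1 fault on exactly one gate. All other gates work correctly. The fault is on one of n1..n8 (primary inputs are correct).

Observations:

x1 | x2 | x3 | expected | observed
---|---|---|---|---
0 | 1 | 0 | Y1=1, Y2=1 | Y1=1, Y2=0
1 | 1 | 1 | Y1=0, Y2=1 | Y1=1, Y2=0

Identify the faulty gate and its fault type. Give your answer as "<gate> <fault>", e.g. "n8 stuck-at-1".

Fault-free values for test 1 (x1=0, x2=1, x3=0): n1=1, n2=1, n3=1, n4=0, n5=1, n6=1, n7=1, n8=1, giving Y1=1, Y2=1. Observed Y1=1, Y2=0.
Test 1: faults giving observed Y1=1, Y2=0 are {n1 stuck-at-0, n8 stuck-at-0}.
Test 2 (x1=1, x2=1, x3=1): fault-free n1=1, n2=0, n3=1, n4=0, n5=1, n6=1, n7=0, n8=1 → Y1=0, Y2=1; observed Y1=1, Y2=0. Eliminates n8 stuck-at-0.
Only n1 stuck-at-0 is consistent with every test.

n1 stuck-at-0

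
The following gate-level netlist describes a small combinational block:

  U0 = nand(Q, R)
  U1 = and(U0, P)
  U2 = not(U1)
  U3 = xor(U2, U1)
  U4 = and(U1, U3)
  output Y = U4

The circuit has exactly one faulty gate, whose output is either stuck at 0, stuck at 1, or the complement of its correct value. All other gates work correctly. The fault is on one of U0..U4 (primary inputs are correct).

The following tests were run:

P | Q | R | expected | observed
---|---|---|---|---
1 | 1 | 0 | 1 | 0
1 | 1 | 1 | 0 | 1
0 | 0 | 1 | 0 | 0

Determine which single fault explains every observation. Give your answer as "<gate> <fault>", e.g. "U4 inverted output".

Fault-free values for test 1 (P=1, Q=1, R=0): U0=1, U1=1, U2=0, U3=1, U4=1, giving Y=1. Observed 0.
Test 1: faults giving observed 0 are {U0 stuck-at-0, U0 inverted output, U1 stuck-at-0, U1 inverted output, U2 stuck-at-1, U2 inverted output, U3 stuck-at-0, U3 inverted output, U4 stuck-at-0, U4 inverted output}.
Test 2 (P=1, Q=1, R=1): fault-free U0=0, U1=0, U2=1, U3=1, U4=0 → 0; observed 1. Eliminates U0 stuck-at-0, U1 stuck-at-0, U2 stuck-at-1, U2 inverted output, U3 stuck-at-0, U3 inverted output, U4 stuck-at-0.
Test 3 (P=0, Q=0, R=1): fault-free U0=1, U1=0, U2=1, U3=1, U4=0 → 0; observed 0. Eliminates U1 inverted output, U4 inverted output.
Only U0 inverted output is consistent with every test.

U0 inverted output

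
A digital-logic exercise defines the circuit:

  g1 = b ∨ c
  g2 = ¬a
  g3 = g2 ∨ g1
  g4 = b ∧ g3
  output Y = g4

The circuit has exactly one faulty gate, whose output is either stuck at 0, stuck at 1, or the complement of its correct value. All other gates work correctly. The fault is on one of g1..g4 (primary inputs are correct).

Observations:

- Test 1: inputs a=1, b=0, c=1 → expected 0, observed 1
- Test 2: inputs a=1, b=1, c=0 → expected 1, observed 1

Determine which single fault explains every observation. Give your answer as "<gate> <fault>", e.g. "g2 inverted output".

Fault-free values for test 1 (a=1, b=0, c=1): g1=1, g2=0, g3=1, g4=0, giving Y=0. Observed 1.
Test 1: faults giving observed 1 are {g4 stuck-at-1, g4 inverted output}.
Test 2 (a=1, b=1, c=0): fault-free g1=1, g2=0, g3=1, g4=1 → 1; observed 1. Eliminates g4 inverted output.
Only g4 stuck-at-1 is consistent with every test.

g4 stuck-at-1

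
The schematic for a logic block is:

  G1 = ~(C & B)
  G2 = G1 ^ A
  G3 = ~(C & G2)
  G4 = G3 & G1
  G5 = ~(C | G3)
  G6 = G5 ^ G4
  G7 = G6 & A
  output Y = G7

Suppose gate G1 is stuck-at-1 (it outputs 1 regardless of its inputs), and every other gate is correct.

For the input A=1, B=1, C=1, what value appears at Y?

Propagate with G1 forced: G1=1 [stuck-at-1], G2=0, G3=1, G4=1, G5=0, G6=1, G7=1.
So Y = 1. (Without the fault it would be 0.)

1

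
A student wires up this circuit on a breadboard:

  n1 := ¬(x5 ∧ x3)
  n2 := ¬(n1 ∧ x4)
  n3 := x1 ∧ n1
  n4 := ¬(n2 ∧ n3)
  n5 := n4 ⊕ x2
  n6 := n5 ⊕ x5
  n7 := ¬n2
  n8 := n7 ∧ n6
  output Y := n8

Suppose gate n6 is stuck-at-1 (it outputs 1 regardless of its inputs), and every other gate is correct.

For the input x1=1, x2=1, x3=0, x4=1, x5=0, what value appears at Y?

Propagate with n6 forced: n1=1, n2=0, n3=1, n4=1, n5=0, n6=1 [stuck-at-1], n7=1, n8=1.
So Y = 1. (Without the fault it would be 0.)

1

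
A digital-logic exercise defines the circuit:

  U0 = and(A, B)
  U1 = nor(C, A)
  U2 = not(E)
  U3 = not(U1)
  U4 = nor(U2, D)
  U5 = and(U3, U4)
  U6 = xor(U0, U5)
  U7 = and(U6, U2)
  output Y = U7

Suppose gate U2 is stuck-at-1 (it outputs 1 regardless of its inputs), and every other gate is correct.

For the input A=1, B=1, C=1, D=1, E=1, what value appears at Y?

1

Propagate with U2 forced: U0=1, U1=0, U2=1 [stuck-at-1], U3=1, U4=0, U5=0, U6=1, U7=1.
So Y = 1. (Without the fault it would be 0.)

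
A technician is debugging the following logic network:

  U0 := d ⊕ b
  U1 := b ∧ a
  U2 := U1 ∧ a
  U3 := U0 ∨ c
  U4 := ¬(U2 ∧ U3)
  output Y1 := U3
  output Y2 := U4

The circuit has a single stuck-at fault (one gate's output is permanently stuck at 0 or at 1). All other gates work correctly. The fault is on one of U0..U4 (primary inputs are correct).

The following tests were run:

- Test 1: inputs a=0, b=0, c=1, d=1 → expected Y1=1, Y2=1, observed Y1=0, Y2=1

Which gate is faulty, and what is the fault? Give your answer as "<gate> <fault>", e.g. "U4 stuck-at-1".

Fault-free values for test 1 (a=0, b=0, c=1, d=1): U0=1, U1=0, U2=0, U3=1, U4=1, giving Y1=1, Y2=1. Observed Y1=0, Y2=1.
Test 1: faults giving observed Y1=0, Y2=1 are {U3 stuck-at-0}.
Only U3 stuck-at-0 is consistent with every test.

U3 stuck-at-0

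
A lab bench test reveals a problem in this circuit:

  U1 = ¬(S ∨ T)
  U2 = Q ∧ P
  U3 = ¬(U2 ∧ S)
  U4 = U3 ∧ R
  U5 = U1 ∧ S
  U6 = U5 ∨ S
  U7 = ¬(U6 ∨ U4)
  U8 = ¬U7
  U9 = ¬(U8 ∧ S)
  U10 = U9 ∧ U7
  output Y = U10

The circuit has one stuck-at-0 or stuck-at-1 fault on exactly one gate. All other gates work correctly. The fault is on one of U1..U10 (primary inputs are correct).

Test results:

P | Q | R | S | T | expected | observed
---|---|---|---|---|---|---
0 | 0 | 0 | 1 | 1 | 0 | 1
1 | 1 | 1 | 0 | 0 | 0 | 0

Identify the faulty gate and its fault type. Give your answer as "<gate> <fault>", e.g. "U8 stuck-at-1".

Fault-free values for test 1 (P=0, Q=0, R=0, S=1, T=1): U1=0, U2=0, U3=1, U4=0, U5=0, U6=1, U7=0, U8=1, U9=0, U10=0, giving Y=0. Observed 1.
Test 1: faults giving observed 1 are {U6 stuck-at-0, U7 stuck-at-1, U10 stuck-at-1}.
Test 2 (P=1, Q=1, R=1, S=0, T=0): fault-free U1=1, U2=1, U3=1, U4=1, U5=0, U6=0, U7=0, U8=1, U9=1, U10=0 → 0; observed 0. Eliminates U7 stuck-at-1, U10 stuck-at-1.
Only U6 stuck-at-0 is consistent with every test.

U6 stuck-at-0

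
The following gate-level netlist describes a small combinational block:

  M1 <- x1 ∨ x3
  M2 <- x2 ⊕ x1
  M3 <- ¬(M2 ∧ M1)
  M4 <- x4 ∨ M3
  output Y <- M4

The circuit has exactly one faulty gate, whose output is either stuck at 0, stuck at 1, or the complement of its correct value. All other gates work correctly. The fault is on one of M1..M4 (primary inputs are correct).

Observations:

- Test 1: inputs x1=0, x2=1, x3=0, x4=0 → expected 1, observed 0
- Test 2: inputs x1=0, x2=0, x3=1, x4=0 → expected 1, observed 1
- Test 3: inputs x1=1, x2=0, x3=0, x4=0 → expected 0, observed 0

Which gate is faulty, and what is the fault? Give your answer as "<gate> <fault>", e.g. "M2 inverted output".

M1 stuck-at-1

Fault-free values for test 1 (x1=0, x2=1, x3=0, x4=0): M1=0, M2=1, M3=1, M4=1, giving Y=1. Observed 0.
Test 1: faults giving observed 0 are {M1 stuck-at-1, M1 inverted output, M3 stuck-at-0, M3 inverted output, M4 stuck-at-0, M4 inverted output}.
Test 2 (x1=0, x2=0, x3=1, x4=0): fault-free M1=1, M2=0, M3=1, M4=1 → 1; observed 1. Eliminates M3 stuck-at-0, M3 inverted output, M4 stuck-at-0, M4 inverted output.
Test 3 (x1=1, x2=0, x3=0, x4=0): fault-free M1=1, M2=1, M3=0, M4=0 → 0; observed 0. Eliminates M1 inverted output.
Only M1 stuck-at-1 is consistent with every test.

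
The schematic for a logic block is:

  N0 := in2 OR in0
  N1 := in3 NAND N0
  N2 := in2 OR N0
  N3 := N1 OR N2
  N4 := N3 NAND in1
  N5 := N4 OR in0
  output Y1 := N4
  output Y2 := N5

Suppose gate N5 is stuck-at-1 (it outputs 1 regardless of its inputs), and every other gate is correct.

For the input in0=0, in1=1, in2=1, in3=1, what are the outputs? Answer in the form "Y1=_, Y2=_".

Propagate with N5 forced: N0=1, N1=0, N2=1, N3=1, N4=0, N5=1 [stuck-at-1].
So the outputs are Y1=0, Y2=1. (Without the fault they would be Y1=0, Y2=0.)

Y1=0, Y2=1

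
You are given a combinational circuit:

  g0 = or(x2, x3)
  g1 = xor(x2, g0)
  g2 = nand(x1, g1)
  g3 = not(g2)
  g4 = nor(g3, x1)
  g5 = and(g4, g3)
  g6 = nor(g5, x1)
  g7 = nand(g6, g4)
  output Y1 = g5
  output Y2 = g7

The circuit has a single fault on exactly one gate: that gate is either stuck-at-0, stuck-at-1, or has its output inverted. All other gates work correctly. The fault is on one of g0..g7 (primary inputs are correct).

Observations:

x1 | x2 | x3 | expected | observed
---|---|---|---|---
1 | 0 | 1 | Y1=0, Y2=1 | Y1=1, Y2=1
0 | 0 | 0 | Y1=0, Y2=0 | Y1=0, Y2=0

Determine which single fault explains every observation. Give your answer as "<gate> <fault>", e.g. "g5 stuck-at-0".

g4 stuck-at-1

Fault-free values for test 1 (x1=1, x2=0, x3=1): g0=1, g1=1, g2=0, g3=1, g4=0, g5=0, g6=0, g7=1, giving Y1=0, Y2=1. Observed Y1=1, Y2=1.
Test 1: faults giving observed Y1=1, Y2=1 are {g4 stuck-at-1, g4 inverted output, g5 stuck-at-1, g5 inverted output}.
Test 2 (x1=0, x2=0, x3=0): fault-free g0=0, g1=0, g2=1, g3=0, g4=1, g5=0, g6=1, g7=0 → Y1=0, Y2=0; observed Y1=0, Y2=0. Eliminates g4 inverted output, g5 stuck-at-1, g5 inverted output.
Only g4 stuck-at-1 is consistent with every test.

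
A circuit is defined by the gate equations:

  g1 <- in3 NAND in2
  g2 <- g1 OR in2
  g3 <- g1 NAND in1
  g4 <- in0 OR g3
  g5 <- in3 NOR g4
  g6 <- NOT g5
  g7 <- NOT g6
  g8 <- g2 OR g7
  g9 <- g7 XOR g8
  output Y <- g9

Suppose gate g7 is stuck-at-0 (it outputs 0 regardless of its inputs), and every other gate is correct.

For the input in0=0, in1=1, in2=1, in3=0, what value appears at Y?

Propagate with g7 forced: g1=1, g2=1, g3=0, g4=0, g5=1, g6=0, g7=0 [stuck-at-0], g8=1, g9=1.
So Y = 1. (Without the fault it would be 0.)

1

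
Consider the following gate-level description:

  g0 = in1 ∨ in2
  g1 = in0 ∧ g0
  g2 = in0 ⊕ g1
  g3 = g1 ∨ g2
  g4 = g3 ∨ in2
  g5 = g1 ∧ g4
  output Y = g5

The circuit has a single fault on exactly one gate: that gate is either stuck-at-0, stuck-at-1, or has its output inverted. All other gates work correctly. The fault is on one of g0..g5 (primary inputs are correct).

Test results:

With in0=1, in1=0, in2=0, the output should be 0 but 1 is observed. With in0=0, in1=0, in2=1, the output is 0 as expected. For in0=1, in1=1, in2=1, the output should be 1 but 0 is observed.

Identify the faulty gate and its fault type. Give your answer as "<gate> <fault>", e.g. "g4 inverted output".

Fault-free values for test 1 (in0=1, in1=0, in2=0): g0=0, g1=0, g2=1, g3=1, g4=1, g5=0, giving Y=0. Observed 1.
Test 1: faults giving observed 1 are {g0 stuck-at-1, g0 inverted output, g1 stuck-at-1, g1 inverted output, g5 stuck-at-1, g5 inverted output}.
Test 2 (in0=0, in1=0, in2=1): fault-free g0=1, g1=0, g2=0, g3=0, g4=1, g5=0 → 0; observed 0. Eliminates g1 stuck-at-1, g1 inverted output, g5 stuck-at-1, g5 inverted output.
Test 3 (in0=1, in1=1, in2=1): fault-free g0=1, g1=1, g2=0, g3=1, g4=1, g5=1 → 1; observed 0. Eliminates g0 stuck-at-1.
Only g0 inverted output is consistent with every test.

g0 inverted output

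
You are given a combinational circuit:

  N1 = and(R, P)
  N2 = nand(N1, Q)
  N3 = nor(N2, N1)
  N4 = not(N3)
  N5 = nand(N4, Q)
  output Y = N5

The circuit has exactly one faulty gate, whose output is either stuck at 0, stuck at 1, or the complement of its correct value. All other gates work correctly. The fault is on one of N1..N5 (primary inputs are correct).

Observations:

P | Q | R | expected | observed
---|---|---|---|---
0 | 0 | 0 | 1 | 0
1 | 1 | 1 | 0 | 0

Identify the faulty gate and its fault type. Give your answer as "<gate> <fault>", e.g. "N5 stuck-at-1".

Fault-free values for test 1 (P=0, Q=0, R=0): N1=0, N2=1, N3=0, N4=1, N5=1, giving Y=1. Observed 0.
Test 1: faults giving observed 0 are {N5 stuck-at-0, N5 inverted output}.
Test 2 (P=1, Q=1, R=1): fault-free N1=1, N2=0, N3=0, N4=1, N5=0 → 0; observed 0. Eliminates N5 inverted output.
Only N5 stuck-at-0 is consistent with every test.

N5 stuck-at-0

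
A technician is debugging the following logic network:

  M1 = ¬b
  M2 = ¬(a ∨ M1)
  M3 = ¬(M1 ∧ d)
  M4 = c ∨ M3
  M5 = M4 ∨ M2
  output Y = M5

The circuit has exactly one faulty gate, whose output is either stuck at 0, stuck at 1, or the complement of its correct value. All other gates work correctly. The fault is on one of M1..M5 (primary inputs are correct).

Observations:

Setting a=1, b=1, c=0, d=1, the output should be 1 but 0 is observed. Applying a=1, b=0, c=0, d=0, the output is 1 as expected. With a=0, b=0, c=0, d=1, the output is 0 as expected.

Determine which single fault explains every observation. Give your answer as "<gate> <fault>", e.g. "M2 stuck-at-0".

Fault-free values for test 1 (a=1, b=1, c=0, d=1): M1=0, M2=0, M3=1, M4=1, M5=1, giving Y=1. Observed 0.
Test 1: faults giving observed 0 are {M1 stuck-at-1, M1 inverted output, M3 stuck-at-0, M3 inverted output, M4 stuck-at-0, M4 inverted output, M5 stuck-at-0, M5 inverted output}.
Test 2 (a=1, b=0, c=0, d=0): fault-free M1=1, M2=0, M3=1, M4=1, M5=1 → 1; observed 1. Eliminates M3 stuck-at-0, M3 inverted output, M4 stuck-at-0, M4 inverted output, M5 stuck-at-0, M5 inverted output.
Test 3 (a=0, b=0, c=0, d=1): fault-free M1=1, M2=0, M3=0, M4=0, M5=0 → 0; observed 0. Eliminates M1 inverted output.
Only M1 stuck-at-1 is consistent with every test.

M1 stuck-at-1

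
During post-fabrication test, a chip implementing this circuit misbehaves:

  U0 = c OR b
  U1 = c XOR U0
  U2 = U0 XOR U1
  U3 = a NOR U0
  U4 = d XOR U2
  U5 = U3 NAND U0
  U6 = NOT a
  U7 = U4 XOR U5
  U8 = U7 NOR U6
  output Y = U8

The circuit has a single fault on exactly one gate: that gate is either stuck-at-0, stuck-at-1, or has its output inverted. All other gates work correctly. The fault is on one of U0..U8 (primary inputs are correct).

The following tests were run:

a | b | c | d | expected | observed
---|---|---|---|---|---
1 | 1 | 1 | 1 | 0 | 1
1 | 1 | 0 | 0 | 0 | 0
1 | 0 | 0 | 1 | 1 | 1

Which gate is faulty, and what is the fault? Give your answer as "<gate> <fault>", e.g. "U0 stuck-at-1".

U2 stuck-at-0

Fault-free values for test 1 (a=1, b=1, c=1, d=1): U0=1, U1=0, U2=1, U3=0, U4=0, U5=1, U6=0, U7=1, U8=0, giving Y=0. Observed 1.
Test 1: faults giving observed 1 are {U1 stuck-at-1, U1 inverted output, U2 stuck-at-0, U2 inverted output, U3 stuck-at-1, U3 inverted output, U4 stuck-at-1, U4 inverted output, U5 stuck-at-0, U5 inverted output, U7 stuck-at-0, U7 inverted output, U8 stuck-at-1, U8 inverted output}.
Test 2 (a=1, b=1, c=0, d=0): fault-free U0=1, U1=1, U2=0, U3=0, U4=0, U5=1, U6=0, U7=1, U8=0 → 0; observed 0. Eliminates U1 inverted output, U2 inverted output, U3 stuck-at-1, U3 inverted output, U4 stuck-at-1, U4 inverted output, U5 stuck-at-0, U5 inverted output, U7 stuck-at-0, U7 inverted output, U8 stuck-at-1, U8 inverted output.
Test 3 (a=1, b=0, c=0, d=1): fault-free U0=0, U1=0, U2=0, U3=0, U4=1, U5=1, U6=0, U7=0, U8=1 → 1; observed 1. Eliminates U1 stuck-at-1.
Only U2 stuck-at-0 is consistent with every test.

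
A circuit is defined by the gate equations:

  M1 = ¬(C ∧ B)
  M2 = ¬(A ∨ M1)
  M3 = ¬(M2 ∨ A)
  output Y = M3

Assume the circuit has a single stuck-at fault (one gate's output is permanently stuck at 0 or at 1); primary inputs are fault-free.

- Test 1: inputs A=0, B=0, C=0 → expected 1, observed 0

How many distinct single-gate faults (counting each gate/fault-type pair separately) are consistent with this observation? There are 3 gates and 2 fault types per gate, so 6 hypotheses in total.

3

Fault-free: M1=1, M2=0, M3=1 → 1. Observed 0.
  M1 stuck-at-0: output 0 ✓
  M1 stuck-at-1: output 1 ✗
  M2 stuck-at-0: output 1 ✗
  M2 stuck-at-1: output 0 ✓
  M3 stuck-at-0: output 0 ✓
  M3 stuck-at-1: output 1 ✗
Consistent faults: {M1 stuck-at-0, M2 stuck-at-1, M3 stuck-at-0} — 3 in all.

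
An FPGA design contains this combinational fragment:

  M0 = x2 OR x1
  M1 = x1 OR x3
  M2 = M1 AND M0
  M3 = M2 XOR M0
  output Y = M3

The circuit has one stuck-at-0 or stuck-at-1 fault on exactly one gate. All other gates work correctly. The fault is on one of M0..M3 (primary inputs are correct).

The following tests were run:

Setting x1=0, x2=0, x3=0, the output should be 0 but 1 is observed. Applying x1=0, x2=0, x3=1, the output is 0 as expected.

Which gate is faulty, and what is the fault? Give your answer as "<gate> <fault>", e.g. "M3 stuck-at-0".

Fault-free values for test 1 (x1=0, x2=0, x3=0): M0=0, M1=0, M2=0, M3=0, giving Y=0. Observed 1.
Test 1: faults giving observed 1 are {M0 stuck-at-1, M2 stuck-at-1, M3 stuck-at-1}.
Test 2 (x1=0, x2=0, x3=1): fault-free M0=0, M1=1, M2=0, M3=0 → 0; observed 0. Eliminates M2 stuck-at-1, M3 stuck-at-1.
Only M0 stuck-at-1 is consistent with every test.

M0 stuck-at-1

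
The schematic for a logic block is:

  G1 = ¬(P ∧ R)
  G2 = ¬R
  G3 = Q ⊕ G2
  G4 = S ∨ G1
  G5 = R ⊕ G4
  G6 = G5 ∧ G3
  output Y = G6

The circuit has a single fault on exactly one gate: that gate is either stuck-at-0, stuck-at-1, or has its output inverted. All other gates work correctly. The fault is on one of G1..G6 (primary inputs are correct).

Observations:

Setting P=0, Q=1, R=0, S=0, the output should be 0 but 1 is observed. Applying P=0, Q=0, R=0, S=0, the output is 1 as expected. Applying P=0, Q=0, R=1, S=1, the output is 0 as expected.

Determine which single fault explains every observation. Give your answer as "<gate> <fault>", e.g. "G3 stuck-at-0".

Fault-free values for test 1 (P=0, Q=1, R=0, S=0): G1=1, G2=1, G3=0, G4=1, G5=1, G6=0, giving Y=0. Observed 1.
Test 1: faults giving observed 1 are {G2 stuck-at-0, G2 inverted output, G3 stuck-at-1, G3 inverted output, G6 stuck-at-1, G6 inverted output}.
Test 2 (P=0, Q=0, R=0, S=0): fault-free G1=1, G2=1, G3=1, G4=1, G5=1, G6=1 → 1; observed 1. Eliminates G2 stuck-at-0, G2 inverted output, G3 inverted output, G6 inverted output.
Test 3 (P=0, Q=0, R=1, S=1): fault-free G1=1, G2=0, G3=0, G4=1, G5=0, G6=0 → 0; observed 0. Eliminates G6 stuck-at-1.
Only G3 stuck-at-1 is consistent with every test.

G3 stuck-at-1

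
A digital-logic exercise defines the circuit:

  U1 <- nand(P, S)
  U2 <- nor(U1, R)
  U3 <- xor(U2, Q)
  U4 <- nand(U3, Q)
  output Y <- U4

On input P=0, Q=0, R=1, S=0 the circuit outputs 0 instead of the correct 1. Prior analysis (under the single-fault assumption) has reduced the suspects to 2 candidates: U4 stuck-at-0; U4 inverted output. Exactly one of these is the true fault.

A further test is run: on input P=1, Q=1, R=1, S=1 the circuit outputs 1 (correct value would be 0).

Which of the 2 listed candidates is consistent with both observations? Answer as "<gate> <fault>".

Evaluate each candidate on input P=1, Q=1, R=1, S=1:
  U4 stuck-at-0: U1=0, U2=0, U3=1, U4=0 [stuck-at-0] → 0 — eliminated
  U4 inverted output: U1=0, U2=0, U3=1, U4=1 [inverted output] → 1 — matches
Only U4 inverted output reproduces the observed 1.

U4 inverted output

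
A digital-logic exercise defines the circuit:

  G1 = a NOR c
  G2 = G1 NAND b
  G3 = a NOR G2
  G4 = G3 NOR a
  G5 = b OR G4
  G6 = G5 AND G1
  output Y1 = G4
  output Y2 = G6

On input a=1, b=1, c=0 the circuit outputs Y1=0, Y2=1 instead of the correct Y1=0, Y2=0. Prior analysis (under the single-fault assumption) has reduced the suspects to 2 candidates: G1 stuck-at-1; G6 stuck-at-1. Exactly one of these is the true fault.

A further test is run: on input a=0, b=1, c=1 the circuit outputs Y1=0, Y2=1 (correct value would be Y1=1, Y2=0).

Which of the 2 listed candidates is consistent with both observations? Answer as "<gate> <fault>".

G1 stuck-at-1

Evaluate each candidate on input a=0, b=1, c=1:
  G1 stuck-at-1: G1=1 [stuck-at-1], G2=0, G3=1, G4=0, G5=1, G6=1 → Y1=0, Y2=1 — matches
  G6 stuck-at-1: G1=0, G2=1, G3=0, G4=1, G5=1, G6=1 [stuck-at-1] → Y1=1, Y2=1 — eliminated
Only G1 stuck-at-1 reproduces the observed Y1=0, Y2=1.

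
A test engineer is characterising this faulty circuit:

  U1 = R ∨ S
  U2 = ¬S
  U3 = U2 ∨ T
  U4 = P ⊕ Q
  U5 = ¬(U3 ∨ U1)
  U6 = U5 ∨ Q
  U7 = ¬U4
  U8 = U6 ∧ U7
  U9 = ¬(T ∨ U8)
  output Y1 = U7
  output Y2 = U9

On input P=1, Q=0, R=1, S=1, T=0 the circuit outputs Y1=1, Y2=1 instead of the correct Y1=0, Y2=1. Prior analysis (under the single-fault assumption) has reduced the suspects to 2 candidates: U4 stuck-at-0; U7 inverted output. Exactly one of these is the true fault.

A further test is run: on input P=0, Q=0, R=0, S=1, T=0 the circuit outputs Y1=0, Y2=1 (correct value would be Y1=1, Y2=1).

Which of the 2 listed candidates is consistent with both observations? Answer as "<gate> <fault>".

U7 inverted output

Evaluate each candidate on input P=0, Q=0, R=0, S=1, T=0:
  U4 stuck-at-0: U1=1, U2=0, U3=0, U4=0 [stuck-at-0], U5=0, U6=0, U7=1, U8=0, U9=1 → Y1=1, Y2=1 — eliminated
  U7 inverted output: U1=1, U2=0, U3=0, U4=0, U5=0, U6=0, U7=0 [inverted output], U8=0, U9=1 → Y1=0, Y2=1 — matches
Only U7 inverted output reproduces the observed Y1=0, Y2=1.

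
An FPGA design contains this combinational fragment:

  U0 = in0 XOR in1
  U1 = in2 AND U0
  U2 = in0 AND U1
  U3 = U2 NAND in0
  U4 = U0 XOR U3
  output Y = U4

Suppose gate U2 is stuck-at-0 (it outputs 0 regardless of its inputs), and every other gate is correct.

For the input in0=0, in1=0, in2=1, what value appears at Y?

Propagate with U2 forced: U0=0, U1=0, U2=0 [stuck-at-0], U3=1, U4=1.
So Y = 1. (Same as the fault-free value — the fault is masked on this input.)

1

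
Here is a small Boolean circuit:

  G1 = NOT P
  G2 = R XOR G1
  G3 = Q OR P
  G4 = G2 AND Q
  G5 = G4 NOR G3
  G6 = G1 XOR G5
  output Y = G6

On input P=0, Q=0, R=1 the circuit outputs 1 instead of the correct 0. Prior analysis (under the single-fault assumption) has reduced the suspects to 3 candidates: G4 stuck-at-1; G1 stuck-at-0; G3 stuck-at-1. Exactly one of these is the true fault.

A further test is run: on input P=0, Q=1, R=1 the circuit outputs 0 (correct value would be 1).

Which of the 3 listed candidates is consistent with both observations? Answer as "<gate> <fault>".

G1 stuck-at-0

Evaluate each candidate on input P=0, Q=1, R=1:
  G4 stuck-at-1: G1=1, G2=0, G3=1, G4=1 [stuck-at-1], G5=0, G6=1 → 1 — eliminated
  G1 stuck-at-0: G1=0 [stuck-at-0], G2=1, G3=1, G4=1, G5=0, G6=0 → 0 — matches
  G3 stuck-at-1: G1=1, G2=0, G3=1 [stuck-at-1], G4=0, G5=0, G6=1 → 1 — eliminated
Only G1 stuck-at-0 reproduces the observed 0.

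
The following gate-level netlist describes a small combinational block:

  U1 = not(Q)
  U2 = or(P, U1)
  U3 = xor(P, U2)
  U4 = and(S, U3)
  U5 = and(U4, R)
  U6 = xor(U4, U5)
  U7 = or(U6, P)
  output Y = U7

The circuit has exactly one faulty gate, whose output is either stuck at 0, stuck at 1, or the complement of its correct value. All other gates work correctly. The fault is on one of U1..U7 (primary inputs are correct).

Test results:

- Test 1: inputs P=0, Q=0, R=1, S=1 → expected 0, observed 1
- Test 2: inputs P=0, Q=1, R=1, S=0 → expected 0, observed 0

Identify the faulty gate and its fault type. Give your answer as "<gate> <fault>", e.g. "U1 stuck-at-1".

U5 stuck-at-0

Fault-free values for test 1 (P=0, Q=0, R=1, S=1): U1=1, U2=1, U3=1, U4=1, U5=1, U6=0, U7=0, giving Y=0. Observed 1.
Test 1: faults giving observed 1 are {U5 stuck-at-0, U5 inverted output, U6 stuck-at-1, U6 inverted output, U7 stuck-at-1, U7 inverted output}.
Test 2 (P=0, Q=1, R=1, S=0): fault-free U1=0, U2=0, U3=0, U4=0, U5=0, U6=0, U7=0 → 0; observed 0. Eliminates U5 inverted output, U6 stuck-at-1, U6 inverted output, U7 stuck-at-1, U7 inverted output.
Only U5 stuck-at-0 is consistent with every test.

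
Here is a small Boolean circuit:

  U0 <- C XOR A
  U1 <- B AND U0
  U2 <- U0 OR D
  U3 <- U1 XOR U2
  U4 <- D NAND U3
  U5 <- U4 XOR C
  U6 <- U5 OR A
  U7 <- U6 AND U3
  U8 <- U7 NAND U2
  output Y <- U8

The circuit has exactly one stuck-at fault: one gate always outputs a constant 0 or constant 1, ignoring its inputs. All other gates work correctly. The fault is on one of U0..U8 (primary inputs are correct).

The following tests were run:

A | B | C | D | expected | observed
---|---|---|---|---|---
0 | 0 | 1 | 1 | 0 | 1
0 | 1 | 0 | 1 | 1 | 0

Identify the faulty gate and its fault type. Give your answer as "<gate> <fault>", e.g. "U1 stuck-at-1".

Fault-free values for test 1 (A=0, B=0, C=1, D=1): U0=1, U1=0, U2=1, U3=1, U4=0, U5=1, U6=1, U7=1, U8=0, giving Y=0. Observed 1.
Test 1: faults giving observed 1 are {U1 stuck-at-1, U2 stuck-at-0, U3 stuck-at-0, U4 stuck-at-1, U5 stuck-at-0, U6 stuck-at-0, U7 stuck-at-0, U8 stuck-at-1}.
Test 2 (A=0, B=1, C=0, D=1): fault-free U0=0, U1=0, U2=1, U3=1, U4=0, U5=0, U6=0, U7=0, U8=1 → 1; observed 0. Eliminates U1 stuck-at-1, U2 stuck-at-0, U3 stuck-at-0, U5 stuck-at-0, U6 stuck-at-0, U7 stuck-at-0, U8 stuck-at-1.
Only U4 stuck-at-1 is consistent with every test.

U4 stuck-at-1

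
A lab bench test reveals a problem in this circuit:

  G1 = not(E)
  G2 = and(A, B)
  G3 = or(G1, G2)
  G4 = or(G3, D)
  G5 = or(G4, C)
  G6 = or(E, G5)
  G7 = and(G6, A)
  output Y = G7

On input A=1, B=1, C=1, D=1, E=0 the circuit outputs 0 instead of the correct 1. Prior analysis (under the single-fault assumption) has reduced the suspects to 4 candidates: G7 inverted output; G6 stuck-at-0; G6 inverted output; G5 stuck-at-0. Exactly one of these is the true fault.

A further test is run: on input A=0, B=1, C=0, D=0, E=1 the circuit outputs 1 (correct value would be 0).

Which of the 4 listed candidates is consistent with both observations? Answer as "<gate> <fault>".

Evaluate each candidate on input A=0, B=1, C=0, D=0, E=1:
  G7 inverted output: G1=0, G2=0, G3=0, G4=0, G5=0, G6=1, G7=1 [inverted output] → 1 — matches
  G6 stuck-at-0: G1=0, G2=0, G3=0, G4=0, G5=0, G6=0 [stuck-at-0], G7=0 → 0 — eliminated
  G6 inverted output: G1=0, G2=0, G3=0, G4=0, G5=0, G6=0 [inverted output], G7=0 → 0 — eliminated
  G5 stuck-at-0: G1=0, G2=0, G3=0, G4=0, G5=0 [stuck-at-0], G6=1, G7=0 → 0 — eliminated
Only G7 inverted output reproduces the observed 1.

G7 inverted output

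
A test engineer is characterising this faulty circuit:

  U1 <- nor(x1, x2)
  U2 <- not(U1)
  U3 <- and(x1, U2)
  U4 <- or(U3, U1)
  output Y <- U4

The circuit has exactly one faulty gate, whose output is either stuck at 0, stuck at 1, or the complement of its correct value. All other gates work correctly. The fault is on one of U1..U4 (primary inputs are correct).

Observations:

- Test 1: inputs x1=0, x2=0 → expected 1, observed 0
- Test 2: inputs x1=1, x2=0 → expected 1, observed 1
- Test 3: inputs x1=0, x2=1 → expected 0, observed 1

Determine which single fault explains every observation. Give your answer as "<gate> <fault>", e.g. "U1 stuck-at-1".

U1 inverted output

Fault-free values for test 1 (x1=0, x2=0): U1=1, U2=0, U3=0, U4=1, giving Y=1. Observed 0.
Test 1: faults giving observed 0 are {U1 stuck-at-0, U1 inverted output, U4 stuck-at-0, U4 inverted output}.
Test 2 (x1=1, x2=0): fault-free U1=0, U2=1, U3=1, U4=1 → 1; observed 1. Eliminates U4 stuck-at-0, U4 inverted output.
Test 3 (x1=0, x2=1): fault-free U1=0, U2=1, U3=0, U4=0 → 0; observed 1. Eliminates U1 stuck-at-0.
Only U1 inverted output is consistent with every test.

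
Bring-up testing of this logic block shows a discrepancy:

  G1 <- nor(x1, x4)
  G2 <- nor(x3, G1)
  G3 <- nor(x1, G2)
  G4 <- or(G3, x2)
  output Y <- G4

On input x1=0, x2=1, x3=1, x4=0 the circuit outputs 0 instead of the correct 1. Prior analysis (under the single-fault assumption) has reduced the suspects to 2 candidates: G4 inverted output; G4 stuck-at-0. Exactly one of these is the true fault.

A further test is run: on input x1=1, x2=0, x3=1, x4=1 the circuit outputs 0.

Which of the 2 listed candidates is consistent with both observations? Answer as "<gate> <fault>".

G4 stuck-at-0

Evaluate each candidate on input x1=1, x2=0, x3=1, x4=1:
  G4 inverted output: G1=0, G2=0, G3=0, G4=1 [inverted output] → 1 — eliminated
  G4 stuck-at-0: G1=0, G2=0, G3=0, G4=0 [stuck-at-0] → 0 — matches
Only G4 stuck-at-0 reproduces the observed 0.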